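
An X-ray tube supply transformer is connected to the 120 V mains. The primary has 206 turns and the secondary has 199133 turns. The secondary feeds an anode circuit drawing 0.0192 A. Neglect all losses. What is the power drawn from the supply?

P ≈ 2230 W

I_p = I_s × N_s/N_p = 0.0192 × 199133/206 = 18.560 A.
P = V_p I_p = 120 × 18.560 = 2230 W.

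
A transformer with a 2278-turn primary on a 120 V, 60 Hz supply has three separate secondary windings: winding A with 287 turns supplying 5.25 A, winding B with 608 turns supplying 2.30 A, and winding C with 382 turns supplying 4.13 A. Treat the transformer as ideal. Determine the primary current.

I_p ≈ 1.97 A

V_A = 120 × 287/2278 = 15.119 V; V_B = 120 × 608/2278 = 32.028 V; V_C = 120 × 382/2278 = 20.123 V.
P_out = V_A I_A + V_B I_B + V_C I_C = 15.119×5.25 + 32.028×2.30 + 20.123×4.13 = 79.372 + 73.665 + 83.108 = 236.14 W.
Ideal ⇒ P_in = P_out, so I_p = P_out/V_p = 236.14/120 = 1.97 A.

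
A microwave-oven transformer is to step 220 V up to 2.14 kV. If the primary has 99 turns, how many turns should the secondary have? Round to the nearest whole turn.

N_s = 963 turns

N_s/N_p = V_s/V_p, so N_s = 99 × 2140/220 = 963.0 ≈ 963 turns.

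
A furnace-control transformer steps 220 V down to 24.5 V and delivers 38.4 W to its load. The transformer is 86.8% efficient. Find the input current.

P_in = P_out/η = 38.4/0.868 = 44.240 W.
I_in = P_in/V_in = 44.240/220 = 0.201 A.

I_in ≈ 0.201 A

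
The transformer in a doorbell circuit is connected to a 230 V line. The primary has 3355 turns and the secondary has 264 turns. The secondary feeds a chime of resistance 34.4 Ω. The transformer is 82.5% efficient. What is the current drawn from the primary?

I_p ≈ 0.0502 A

V_s = 230 × 264/3355 = 18.098 V.
I_s = V_s/R = 18.098/34.4 = 0.52612 A.
P_out = V_s I_s = 18.098 × 0.52612 = 9.5218 W.
P_in = P_out/η = 9.5218/0.825 = 11.542 W.
I_p = P_in/V_p = 11.542/230 = 0.0502 A.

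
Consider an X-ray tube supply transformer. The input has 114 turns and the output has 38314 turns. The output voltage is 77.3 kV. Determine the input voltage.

V_in/V_out = N_in/N_out, so V_in = 77300 × 114/38314 = 230 V.

V_in ≈ 230 V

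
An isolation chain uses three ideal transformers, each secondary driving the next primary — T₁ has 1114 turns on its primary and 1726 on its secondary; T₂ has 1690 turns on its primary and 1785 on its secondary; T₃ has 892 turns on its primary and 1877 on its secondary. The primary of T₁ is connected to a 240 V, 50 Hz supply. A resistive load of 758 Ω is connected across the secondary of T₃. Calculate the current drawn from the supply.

I_supply ≈ 3.75 A

After T₁: V = 240.00 × 1726/1114 = 371.85 V.
After T₂: V = 371.85 × 1785/1690 = 392.75 V.
After T₃: V = 392.75 × 1877/892 = 826.45 V.
I_load = 826.45/758 = 1.0903 A, so P_out = 826.45 × 1.0903 = 901.09 W.
All ideal ⇒ P_in = P_out, so I_supply = 901.09/240 = 3.75 A.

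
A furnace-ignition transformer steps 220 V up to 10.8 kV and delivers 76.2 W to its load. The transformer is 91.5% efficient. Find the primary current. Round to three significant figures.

I_p ≈ 0.379 A

P_in = P_out/η = 76.2/0.915 = 83.279 W.
I_p = P_in/V_p = 83.279/220 = 0.379 A.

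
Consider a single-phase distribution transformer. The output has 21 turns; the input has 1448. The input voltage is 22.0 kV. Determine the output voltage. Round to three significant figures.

V_out ≈ 319 V

V_out/V_in = N_out/N_in, so V_out = 22000 × 21/1448 = 319 V.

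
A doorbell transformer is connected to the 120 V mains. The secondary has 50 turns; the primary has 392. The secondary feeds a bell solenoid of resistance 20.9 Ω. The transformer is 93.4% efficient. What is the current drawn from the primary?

I_p ≈ 0.100 A

V_s = 120 × 50/392 = 15.306 V.
I_s = V_s/R = 15.306/20.9 = 0.73235 A.
P_out = V_s I_s = 15.306 × 0.73235 = 11.209 W.
P_in = P_out/η = 11.209/0.934 = 12.002 W.
I_p = P_in/V_p = 12.002/120 = 0.100 A.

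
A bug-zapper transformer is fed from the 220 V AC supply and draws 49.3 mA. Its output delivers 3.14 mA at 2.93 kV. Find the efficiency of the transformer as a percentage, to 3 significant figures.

η ≈ 84.8%

P_in = 220 × 0.0493 = 10.8460 W.
P_out = 2930 × 0.00314 = 9.20020 W.
η = P_out/P_in = 9.20020/10.8460 = 0.848.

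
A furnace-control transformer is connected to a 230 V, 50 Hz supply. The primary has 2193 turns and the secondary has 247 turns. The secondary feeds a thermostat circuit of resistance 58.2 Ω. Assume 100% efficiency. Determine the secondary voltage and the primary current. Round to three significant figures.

V_s = V_p × N_s/N_p = 230 × 247/2193 = 25.905 V.
I_s = V_s/R = 25.905/58.2 = 0.44511 A.
I_p = I_s × N_s/N_p = 0.44511 × 247/2193 = 0.0501 A.

V_s ≈ 25.9 V, I_p ≈ 0.0501 A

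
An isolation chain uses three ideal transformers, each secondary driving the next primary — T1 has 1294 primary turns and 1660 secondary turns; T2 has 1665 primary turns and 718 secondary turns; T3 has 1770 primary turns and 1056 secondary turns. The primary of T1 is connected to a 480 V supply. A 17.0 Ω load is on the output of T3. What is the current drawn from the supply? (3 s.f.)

I_supply ≈ 3.08 A

After T1: V = 480.00 × 1660/1294 = 615.77 V.
After T2: V = 615.77 × 718/1665 = 265.54 V.
After T3: V = 265.54 × 1056/1770 = 158.42 V.
I_load = 158.42/17.0 = 9.3190 A, so P_out = 158.42 × 9.3190 = 1476.3 W.
All ideal ⇒ P_in = P_out, so I_supply = 1476.3/480 = 3.08 A.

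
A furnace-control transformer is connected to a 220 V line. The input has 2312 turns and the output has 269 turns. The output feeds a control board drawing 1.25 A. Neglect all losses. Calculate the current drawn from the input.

I_in ≈ 0.145 A

For an ideal transformer I_in N_in = I_out N_out, so I_in = 1.25 × 269/2312 = 0.145 A.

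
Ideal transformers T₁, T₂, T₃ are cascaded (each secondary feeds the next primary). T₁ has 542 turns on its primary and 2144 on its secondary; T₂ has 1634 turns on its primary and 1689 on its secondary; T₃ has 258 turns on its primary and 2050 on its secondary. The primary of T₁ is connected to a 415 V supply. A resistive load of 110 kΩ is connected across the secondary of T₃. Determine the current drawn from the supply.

I_supply ≈ 3.98 A

After T₁: V = 415.00 × 2144/542 = 1641.6 V.
After T₂: V = 1641.6 × 1689/1634 = 1696.9 V.
After T₃: V = 1696.9 × 2050/258 = 13483 V.
I_load = 13483/110000 = 0.12257 A, so P_out = 13483 × 0.12257 = 1652.6 W.
All ideal ⇒ P_in = P_out, so I_supply = 1652.6/415 = 3.98 A.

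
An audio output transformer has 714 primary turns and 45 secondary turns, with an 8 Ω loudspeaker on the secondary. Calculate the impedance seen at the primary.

Z_p = (N_p/N_s)² × Z_s = (714/45)² × 8 = 2010 Ω.

Z_p ≈ 2010 Ω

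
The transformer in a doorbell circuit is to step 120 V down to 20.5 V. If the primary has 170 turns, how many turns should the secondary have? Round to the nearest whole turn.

N_s = 29 turns

N_s/N_p = V_s/V_p, so N_s = 170 × 20.5/120 = 29.0 ≈ 29 turns.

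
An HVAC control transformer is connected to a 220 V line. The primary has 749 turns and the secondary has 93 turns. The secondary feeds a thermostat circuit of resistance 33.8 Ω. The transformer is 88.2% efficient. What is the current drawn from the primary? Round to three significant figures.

I_p ≈ 0.114 A

V_s = 220 × 93/749 = 27.316 V.
I_s = V_s/R = 27.316/33.8 = 0.80818 A.
P_out = V_s I_s = 27.316 × 0.80818 = 22.077 W.
P_in = P_out/η = 22.077/0.882 = 25.030 W.
I_p = P_in/V_p = 25.030/220 = 0.114 A.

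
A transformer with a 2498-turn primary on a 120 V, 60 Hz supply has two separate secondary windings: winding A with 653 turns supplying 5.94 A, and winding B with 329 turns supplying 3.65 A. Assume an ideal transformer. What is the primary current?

I_p ≈ 2.03 A

V_A = 120 × 653/2498 = 31.369 V; V_B = 120 × 329/2498 = 15.805 V.
P_out = V_A I_A + V_B I_B = 31.369×5.94 + 15.805×3.65 = 186.33 + 57.687 = 244.02 W.
Ideal ⇒ P_in = P_out, so I_p = P_out/V_p = 244.02/120 = 2.03 A.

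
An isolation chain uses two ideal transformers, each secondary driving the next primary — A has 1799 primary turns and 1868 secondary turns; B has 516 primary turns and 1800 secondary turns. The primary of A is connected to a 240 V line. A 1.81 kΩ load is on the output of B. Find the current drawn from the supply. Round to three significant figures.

I_supply ≈ 1.74 A

After A: V = 240.00 × 1868/1799 = 249.21 V.
After B: V = 249.21 × 1800/516 = 869.32 V.
I_load = 869.32/1810 = 0.48029 A, so P_out = 869.32 × 0.48029 = 417.52 W.
All ideal ⇒ P_in = P_out, so I_supply = 417.52/240 = 1.74 A.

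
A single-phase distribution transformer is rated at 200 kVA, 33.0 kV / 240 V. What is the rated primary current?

I_p = S/V_p = 200000/33000 = 6.06 A.

I_p ≈ 6.06 A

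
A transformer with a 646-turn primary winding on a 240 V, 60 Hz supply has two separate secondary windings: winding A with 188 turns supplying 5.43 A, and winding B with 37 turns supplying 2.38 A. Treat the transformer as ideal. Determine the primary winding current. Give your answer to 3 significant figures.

V_A = 240 × 188/646 = 69.845 V; V_B = 240 × 37/646 = 13.746 V.
P_out = V_A I_A + V_B I_B = 69.845×5.43 + 13.746×2.38 = 379.26 + 32.716 = 411.98 W.
Ideal ⇒ P_in = P_out, so I_p = P_out/V_p = 411.98/240 = 1.72 A.

I_p ≈ 1.72 A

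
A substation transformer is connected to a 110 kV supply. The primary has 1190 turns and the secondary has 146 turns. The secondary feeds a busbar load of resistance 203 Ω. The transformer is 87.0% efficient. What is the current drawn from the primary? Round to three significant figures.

V_s = 110000 × 146/1190 = 13496 V.
I_s = V_s/R = 13496/203 = 66.482 A.
P_out = V_s I_s = 13496 × 66.482 = 897220 W.
P_in = P_out/η = 897220/0.870 = 1.0313×10^6 W.
I_p = P_in/V_p = 1.0313×10^6/110000 = 9.38 A.

I_p ≈ 9.38 A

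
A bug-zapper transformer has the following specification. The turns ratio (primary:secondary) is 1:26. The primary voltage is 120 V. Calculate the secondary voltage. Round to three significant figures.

V_s ≈ 3120 V

V_s/V_p = N_s/N_p, so V_s = 120 × 26/1 = 3120 V.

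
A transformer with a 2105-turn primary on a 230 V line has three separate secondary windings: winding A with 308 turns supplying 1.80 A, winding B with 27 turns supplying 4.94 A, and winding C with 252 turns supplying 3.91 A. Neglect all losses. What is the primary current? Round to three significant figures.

V_A = 230 × 308/2105 = 33.653 V; V_B = 230 × 27/2105 = 2.9501 V; V_C = 230 × 252/2105 = 27.534 V.
P_out = V_A I_A + V_B I_B + V_C I_C = 33.653×1.80 + 2.9501×4.94 + 27.534×3.91 = 60.576 + 14.574 + 107.66 = 182.81 W.
Ideal ⇒ P_in = P_out, so I_p = P_out/V_p = 182.81/230 = 0.795 A.

I_p ≈ 0.795 A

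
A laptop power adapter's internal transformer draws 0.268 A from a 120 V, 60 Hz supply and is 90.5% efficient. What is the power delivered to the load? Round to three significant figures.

P_in = V_in I_in = 120 × 0.268 = 32.160 W.
P_out = η P_in = 0.905 × 32.160 = 29.1 W.

P_out ≈ 29.1 W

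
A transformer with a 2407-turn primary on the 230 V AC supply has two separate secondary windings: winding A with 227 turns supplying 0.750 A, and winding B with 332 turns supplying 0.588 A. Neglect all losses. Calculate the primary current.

V_A = 230 × 227/2407 = 21.691 V; V_B = 230 × 332/2407 = 31.724 V.
P_out = V_A I_A + V_B I_B = 21.691×0.750 + 31.724×0.588 = 16.268 + 18.654 = 34.922 W.
Ideal ⇒ P_in = P_out, so I_p = P_out/V_p = 34.922/230 = 0.152 A.

I_p ≈ 0.152 A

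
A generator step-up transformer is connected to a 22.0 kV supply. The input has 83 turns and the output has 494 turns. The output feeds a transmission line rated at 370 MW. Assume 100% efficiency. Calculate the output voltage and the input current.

V_out = V_in × N_out/N_in = 22000 × 494/83 = 130940 V.
I_out = P/V_out = 3.70×10^8/130940 = 2825.7 A.
I_in = I_out × N_out/N_in = 2825.7 × 494/83 = 16800 A.

V_out ≈ 131000 V, I_in ≈ 16800 A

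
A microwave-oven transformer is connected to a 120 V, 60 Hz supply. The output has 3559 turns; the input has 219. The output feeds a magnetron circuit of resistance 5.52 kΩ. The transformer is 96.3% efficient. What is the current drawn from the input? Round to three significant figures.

I_in ≈ 5.96 A

V_out = 120 × 3559/219 = 1950.1 V.
I_out = V_out/R = 1950.1/5520 = 0.35329 A.
P_out = V_out I_out = 1950.1 × 0.35329 = 688.96 W.
P_in = P_out/η = 688.96/0.963 = 715.43 W.
I_in = P_in/V_in = 715.43/120 = 5.96 A.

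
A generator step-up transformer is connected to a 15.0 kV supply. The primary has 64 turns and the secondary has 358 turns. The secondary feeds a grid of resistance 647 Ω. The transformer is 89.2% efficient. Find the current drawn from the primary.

I_p ≈ 813 A

V_s = 15000 × 358/64 = 83906 V.
I_s = V_s/R = 83906/647 = 129.69 A.
P_out = V_s I_s = 83906 × 129.69 = 1.0881×10^7 W.
P_in = P_out/η = 1.0881×10^7/0.892 = 1.2199×10^7 W.
I_p = P_in/V_p = 1.2199×10^7/15000 = 813 A.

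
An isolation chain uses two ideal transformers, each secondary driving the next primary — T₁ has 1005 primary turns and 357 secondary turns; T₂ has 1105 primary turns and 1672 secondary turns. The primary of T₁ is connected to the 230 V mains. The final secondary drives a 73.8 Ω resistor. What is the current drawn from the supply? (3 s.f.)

I_supply ≈ 0.900 A

After T₁: V = 230.00 × 357/1005 = 81.701 V.
After T₂: V = 81.701 × 1672/1105 = 123.62 V.
I_load = 123.62/73.8 = 1.6751 A, so P_out = 123.62 × 1.6751 = 207.09 W.
All ideal ⇒ P_in = P_out, so I_supply = 207.09/230 = 0.900 A.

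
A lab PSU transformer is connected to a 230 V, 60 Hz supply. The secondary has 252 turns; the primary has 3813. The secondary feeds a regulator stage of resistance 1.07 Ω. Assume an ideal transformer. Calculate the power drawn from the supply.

V_s = V_p × N_s/N_p = 230 × 252/3813 = 15.201 V.
I_s = V_s/R = 15.201/1.07 = 14.206 A.
I_p = I_s × N_s/N_p = 14.206 × 252/3813 = 0.93888 A.
P = V_p I_p = 230 × 0.93888 = 216 W.

P ≈ 216 W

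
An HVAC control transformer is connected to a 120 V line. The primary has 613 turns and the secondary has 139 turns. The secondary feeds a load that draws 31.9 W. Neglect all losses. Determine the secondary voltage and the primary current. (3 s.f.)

V_s = V_p × N_s/N_p = 120 × 139/613 = 27.210 V.
I_s = P/V_s = 31.9/27.210 = 1.1723 A.
I_p = I_s × N_s/N_p = 1.1723 × 139/613 = 0.266 A.

V_s ≈ 27.2 V, I_p ≈ 0.266 A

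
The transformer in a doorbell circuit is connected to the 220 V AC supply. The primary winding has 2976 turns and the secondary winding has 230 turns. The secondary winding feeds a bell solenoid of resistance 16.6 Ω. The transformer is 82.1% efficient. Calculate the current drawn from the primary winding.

I_p ≈ 0.0964 A

V_s = 220 × 230/2976 = 17.003 V.
I_s = V_s/R = 17.003/16.6 = 1.0243 A.
P_out = V_s I_s = 17.003 × 1.0243 = 17.415 W.
P_in = P_out/η = 17.415/0.821 = 21.212 W.
I_p = P_in/V_p = 21.212/220 = 0.0964 A.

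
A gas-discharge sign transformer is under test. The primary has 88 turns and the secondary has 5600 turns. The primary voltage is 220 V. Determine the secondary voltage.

V_s ≈ 14000 V

V_s/V_p = N_s/N_p, so V_s = 220 × 5600/88 = 14000 V.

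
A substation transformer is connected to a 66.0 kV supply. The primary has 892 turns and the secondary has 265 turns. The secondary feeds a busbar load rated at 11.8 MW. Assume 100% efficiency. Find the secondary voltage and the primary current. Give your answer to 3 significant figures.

V_s ≈ 19600 V, I_p ≈ 179 A

V_s = V_p × N_s/N_p = 66000 × 265/892 = 19608 V.
I_s = P/V_s = 1.18×10^7/19608 = 601.81 A.
I_p = I_s × N_s/N_p = 601.81 × 265/892 = 179 A.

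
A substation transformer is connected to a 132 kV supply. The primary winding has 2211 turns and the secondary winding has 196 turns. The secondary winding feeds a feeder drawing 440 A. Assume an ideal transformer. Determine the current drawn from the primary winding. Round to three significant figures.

For an ideal transformer I_p N_p = I_s N_s, so I_p = 440 × 196/2211 = 39.0 A.

I_p ≈ 39.0 A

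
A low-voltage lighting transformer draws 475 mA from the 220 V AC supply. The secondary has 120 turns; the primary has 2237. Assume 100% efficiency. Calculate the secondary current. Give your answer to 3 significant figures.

I_s ≈ 8.85 A

I_s/I_p = N_p/N_s, so I_s = 0.475 × 2237/120 = 8.85 A.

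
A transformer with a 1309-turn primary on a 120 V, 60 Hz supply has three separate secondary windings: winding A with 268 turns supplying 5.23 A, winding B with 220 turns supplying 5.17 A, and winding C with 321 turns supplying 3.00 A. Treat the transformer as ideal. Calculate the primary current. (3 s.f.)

V_A = 120 × 268/1309 = 24.568 V; V_B = 120 × 220/1309 = 20.168 V; V_C = 120 × 321/1309 = 29.427 V.
P_out = V_A I_A + V_B I_B + V_C I_C = 24.568×5.23 + 20.168×5.17 + 29.427×3.00 = 128.49 + 104.27 + 88.281 = 321.04 W.
Ideal ⇒ P_in = P_out, so I_p = P_out/V_p = 321.04/120 = 2.68 A.

I_p ≈ 2.68 A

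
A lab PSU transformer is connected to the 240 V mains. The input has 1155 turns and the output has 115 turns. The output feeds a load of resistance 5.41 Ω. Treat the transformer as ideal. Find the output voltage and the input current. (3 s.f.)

V_out = V_in × N_out/N_in = 240 × 115/1155 = 23.896 V.
I_out = V_out/R = 23.896/5.41 = 4.4170 A.
I_in = I_out × N_out/N_in = 4.4170 × 115/1155 = 0.440 A.

V_out ≈ 23.9 V, I_in ≈ 0.440 A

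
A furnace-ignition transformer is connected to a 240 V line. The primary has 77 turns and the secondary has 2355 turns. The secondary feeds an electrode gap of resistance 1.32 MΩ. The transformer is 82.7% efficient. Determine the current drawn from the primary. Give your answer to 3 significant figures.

I_p ≈ 0.206 A

V_s = 240 × 2355/77 = 7340.3 V.
I_s = V_s/R = 7340.3/(1.32×10^6) = 0.0055608 A.
P_out = V_s I_s = 7340.3 × 0.0055608 = 40.818 W.
P_in = P_out/η = 40.818/0.827 = 49.356 W.
I_p = P_in/V_p = 49.356/240 = 0.206 A.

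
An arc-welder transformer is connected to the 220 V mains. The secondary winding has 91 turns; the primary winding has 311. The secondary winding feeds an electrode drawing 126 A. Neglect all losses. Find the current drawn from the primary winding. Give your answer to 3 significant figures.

For an ideal transformer I_p N_p = I_s N_s, so I_p = 126 × 91/311 = 36.9 A.

I_p ≈ 36.9 A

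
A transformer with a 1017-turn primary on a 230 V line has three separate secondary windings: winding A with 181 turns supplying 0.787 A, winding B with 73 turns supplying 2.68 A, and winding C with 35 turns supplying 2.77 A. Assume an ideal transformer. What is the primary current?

I_p ≈ 0.428 A

V_A = 230 × 181/1017 = 40.934 V; V_B = 230 × 73/1017 = 16.509 V; V_C = 230 × 35/1017 = 7.9154 V.
P_out = V_A I_A + V_B I_B + V_C I_C = 40.934×0.787 + 16.509×2.68 + 7.9154×2.77 = 32.215 + 44.245 + 21.926 = 98.386 W.
Ideal ⇒ P_in = P_out, so I_p = P_out/V_p = 98.386/230 = 0.428 A.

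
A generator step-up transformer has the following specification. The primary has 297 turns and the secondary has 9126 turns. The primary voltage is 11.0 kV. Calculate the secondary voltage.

V_s/V_p = N_s/N_p, so V_s = 11000 × 9126/297 = 338000 V.

V_s ≈ 338000 V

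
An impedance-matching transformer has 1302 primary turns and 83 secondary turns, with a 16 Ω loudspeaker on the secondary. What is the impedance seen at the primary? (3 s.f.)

Z_p = (N_p/N_s)² × Z_s = (1302/83)² × 16 = 3940 Ω.

Z_p ≈ 3940 Ω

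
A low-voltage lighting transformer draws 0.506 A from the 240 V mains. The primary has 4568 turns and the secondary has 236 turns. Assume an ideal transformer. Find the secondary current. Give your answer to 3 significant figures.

I_s ≈ 9.79 A

I_s/I_p = N_p/N_s, so I_s = 0.506 × 4568/236 = 9.79 A.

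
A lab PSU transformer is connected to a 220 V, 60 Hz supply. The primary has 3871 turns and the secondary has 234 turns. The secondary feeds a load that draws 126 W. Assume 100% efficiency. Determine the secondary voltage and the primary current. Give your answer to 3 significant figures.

V_s = V_p × N_s/N_p = 220 × 234/3871 = 13.299 V.
I_s = P/V_s = 126/13.299 = 9.4745 A.
I_p = I_s × N_s/N_p = 9.4745 × 234/3871 = 0.573 A.

V_s ≈ 13.3 V, I_p ≈ 0.573 A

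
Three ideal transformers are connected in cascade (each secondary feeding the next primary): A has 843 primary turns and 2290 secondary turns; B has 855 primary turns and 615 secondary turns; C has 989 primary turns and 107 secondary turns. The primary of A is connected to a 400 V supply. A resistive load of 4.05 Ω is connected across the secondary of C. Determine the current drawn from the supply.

I_supply ≈ 4.41 A

Secondary of A: V = 400.00 × 2290/843 = 1086.6 V.
Secondary of B: V = 1086.6 × 615/855 = 781.59 V.
Secondary of C: V = 781.59 × 107/989 = 84.560 V.
I_load = 84.560/4.05 = 20.879 A, so P_out = 84.560 × 20.879 = 1765.5 W.
All ideal ⇒ P_in = P_out, so I_supply = 1765.5/400 = 4.41 A.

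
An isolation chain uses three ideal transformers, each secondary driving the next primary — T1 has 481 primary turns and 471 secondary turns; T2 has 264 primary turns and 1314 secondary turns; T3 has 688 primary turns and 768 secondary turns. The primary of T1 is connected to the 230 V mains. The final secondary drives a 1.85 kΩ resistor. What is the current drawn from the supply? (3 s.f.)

I_supply ≈ 3.68 A

Secondary of T1: V = 230.00 × 471/481 = 225.22 V.
Secondary of T2: V = 225.22 × 1314/264 = 1121.0 V.
Secondary of T3: V = 1121.0 × 768/688 = 1251.3 V.
I_load = 1251.3/1850 = 0.67639 A, so P_out = 1251.3 × 0.67639 = 846.38 W.
All ideal ⇒ P_in = P_out, so I_supply = 846.38/230 = 3.68 A.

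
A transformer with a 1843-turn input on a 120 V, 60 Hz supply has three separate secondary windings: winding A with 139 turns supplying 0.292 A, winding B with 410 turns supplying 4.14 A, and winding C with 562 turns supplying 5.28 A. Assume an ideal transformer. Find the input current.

V_A = 120 × 139/1843 = 9.0505 V; V_B = 120 × 410/1843 = 26.696 V; V_C = 120 × 562/1843 = 36.593 V.
P_out = V_A I_A + V_B I_B + V_C I_C = 9.0505×0.292 + 26.696×4.14 + 36.593×5.28 = 2.6427 + 110.52 + 193.21 = 306.37 W.
Ideal ⇒ P_in = P_out, so I_in = P_out/V_in = 306.37/120 = 2.55 A.

I_in ≈ 2.55 A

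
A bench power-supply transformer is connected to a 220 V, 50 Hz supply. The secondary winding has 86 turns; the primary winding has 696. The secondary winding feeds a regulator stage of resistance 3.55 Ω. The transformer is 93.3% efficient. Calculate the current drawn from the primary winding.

I_p ≈ 1.01 A

V_s = 220 × 86/696 = 27.184 V.
I_s = V_s/R = 27.184/3.55 = 7.6574 A.
P_out = V_s I_s = 27.184 × 7.6574 = 208.16 W.
P_in = P_out/η = 208.16/0.933 = 223.11 W.
I_p = P_in/V_p = 223.11/220 = 1.01 A.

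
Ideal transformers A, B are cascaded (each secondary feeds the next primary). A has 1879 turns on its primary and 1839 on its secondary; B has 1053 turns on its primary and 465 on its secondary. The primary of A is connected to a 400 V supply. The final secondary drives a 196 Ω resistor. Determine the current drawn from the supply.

I_supply ≈ 0.381 A

Secondary of A: V = 400.00 × 1839/1879 = 391.48 V.
Secondary of B: V = 391.48 × 465/1053 = 172.88 V.
I_load = 172.88/196 = 0.88203 A, so P_out = 172.88 × 0.88203 = 152.48 W.
All ideal ⇒ P_in = P_out, so I_supply = 152.48/400 = 0.381 A.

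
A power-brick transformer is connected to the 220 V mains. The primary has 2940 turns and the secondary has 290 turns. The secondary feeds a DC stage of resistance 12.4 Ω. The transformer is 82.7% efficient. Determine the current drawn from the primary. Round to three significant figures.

V_s = 220 × 290/2940 = 21.701 V.
I_s = V_s/R = 21.701/12.4 = 1.7501 A.
P_out = V_s I_s = 21.701 × 1.7501 = 37.977 W.
P_in = P_out/η = 37.977/0.827 = 45.922 W.
I_p = P_in/V_p = 45.922/220 = 0.209 A.

I_p ≈ 0.209 A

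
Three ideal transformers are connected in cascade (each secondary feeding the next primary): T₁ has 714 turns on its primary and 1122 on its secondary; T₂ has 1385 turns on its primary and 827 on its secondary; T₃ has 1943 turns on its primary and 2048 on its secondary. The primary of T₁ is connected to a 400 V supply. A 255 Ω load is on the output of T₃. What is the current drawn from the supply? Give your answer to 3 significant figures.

After T₁: V = 400.00 × 1122/714 = 628.57 V.
After T₂: V = 628.57 × 827/1385 = 375.33 V.
After T₃: V = 375.33 × 2048/1943 = 395.61 V.
I_load = 395.61/255 = 1.5514 A, so P_out = 395.61 × 1.5514 = 613.75 W.
All ideal ⇒ P_in = P_out, so I_supply = 613.75/400 = 1.53 A.

I_supply ≈ 1.53 A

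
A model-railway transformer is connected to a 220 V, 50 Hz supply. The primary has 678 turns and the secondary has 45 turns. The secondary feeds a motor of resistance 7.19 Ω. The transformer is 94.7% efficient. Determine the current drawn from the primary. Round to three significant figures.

I_p ≈ 0.142 A

V_s = 220 × 45/678 = 14.602 V.
I_s = V_s/R = 14.602/7.19 = 2.0308 A.
P_out = V_s I_s = 14.602 × 2.0308 = 29.654 W.
P_in = P_out/η = 29.654/0.947 = 31.314 W.
I_p = P_in/V_p = 31.314/220 = 0.142 A.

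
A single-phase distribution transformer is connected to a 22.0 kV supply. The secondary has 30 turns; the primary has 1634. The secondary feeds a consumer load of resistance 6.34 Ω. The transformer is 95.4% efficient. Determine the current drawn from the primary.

V_s = 22000 × 30/1634 = 403.92 V.
I_s = V_s/R = 403.92/6.34 = 63.709 A.
P_out = V_s I_s = 403.92 × 63.709 = 25733 W.
P_in = P_out/η = 25733/0.954 = 26974 W.
I_p = P_in/V_p = 26974/22000 = 1.23 A.

I_p ≈ 1.23 A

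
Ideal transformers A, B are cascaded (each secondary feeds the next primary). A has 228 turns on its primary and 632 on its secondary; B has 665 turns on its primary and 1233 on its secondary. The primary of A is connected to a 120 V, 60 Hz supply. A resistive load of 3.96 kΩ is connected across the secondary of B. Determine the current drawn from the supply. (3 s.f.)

After A: V = 120.00 × 632/228 = 332.63 V.
After B: V = 332.63 × 1233/665 = 616.74 V.
I_load = 616.74/3960 = 0.15574 A, so P_out = 616.74 × 0.15574 = 96.054 W.
All ideal ⇒ P_in = P_out, so I_supply = 96.054/120 = 0.800 A.

I_supply ≈ 0.800 A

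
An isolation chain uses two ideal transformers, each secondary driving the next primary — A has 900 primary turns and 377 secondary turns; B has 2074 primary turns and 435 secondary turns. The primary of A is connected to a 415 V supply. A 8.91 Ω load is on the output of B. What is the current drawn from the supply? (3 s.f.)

I_supply ≈ 0.360 A

After A: V = 415.00 × 377/900 = 173.84 V.
After B: V = 173.84 × 435/2074 = 36.461 V.
I_load = 36.461/8.91 = 4.0921 A, so P_out = 36.461 × 4.0921 = 149.20 W.
All ideal ⇒ P_in = P_out, so I_supply = 149.20/415 = 0.360 A.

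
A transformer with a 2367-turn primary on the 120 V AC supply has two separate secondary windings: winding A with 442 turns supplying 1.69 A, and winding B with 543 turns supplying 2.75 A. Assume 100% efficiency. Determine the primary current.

V_A = 120 × 442/2367 = 22.408 V; V_B = 120 × 543/2367 = 27.529 V.
P_out = V_A I_A + V_B I_B = 22.408×1.69 + 27.529×2.75 = 37.870 + 75.703 = 113.57 W.
Ideal ⇒ P_in = P_out, so I_p = P_out/V_p = 113.57/120 = 0.946 A.

I_p ≈ 0.946 A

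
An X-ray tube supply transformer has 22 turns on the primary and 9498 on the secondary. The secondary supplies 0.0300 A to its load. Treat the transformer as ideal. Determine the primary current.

For an ideal transformer I_p/I_s = N_s/N_p, so I_p = 0.0300 × 9498/22 = 13.0 A.

I_p ≈ 13.0 A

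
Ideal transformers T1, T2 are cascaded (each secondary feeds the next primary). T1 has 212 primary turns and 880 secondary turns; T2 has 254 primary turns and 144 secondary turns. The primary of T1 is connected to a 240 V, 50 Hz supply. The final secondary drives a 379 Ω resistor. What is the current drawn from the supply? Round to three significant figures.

I_supply ≈ 3.51 A

After T1: V = 240.00 × 880/212 = 996.23 V.
After T2: V = 996.23 × 144/254 = 564.79 V.
I_load = 564.79/379 = 1.4902 A, so P_out = 564.79 × 1.4902 = 841.66 W.
All ideal ⇒ P_in = P_out, so I_supply = 841.66/240 = 3.51 A.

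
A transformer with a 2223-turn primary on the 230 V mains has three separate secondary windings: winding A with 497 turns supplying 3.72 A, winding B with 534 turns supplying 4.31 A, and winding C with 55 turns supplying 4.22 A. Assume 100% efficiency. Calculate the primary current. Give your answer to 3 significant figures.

I_p ≈ 1.97 A

V_A = 230 × 497/2223 = 51.422 V; V_B = 230 × 534/2223 = 55.250 V; V_C = 230 × 55/2223 = 5.6905 V.
P_out = V_A I_A + V_B I_B + V_C I_C = 51.422×3.72 + 55.250×4.31 + 5.6905×4.22 = 191.29 + 238.13 + 24.014 = 453.43 W.
Ideal ⇒ P_in = P_out, so I_p = P_out/V_p = 453.43/230 = 1.97 A.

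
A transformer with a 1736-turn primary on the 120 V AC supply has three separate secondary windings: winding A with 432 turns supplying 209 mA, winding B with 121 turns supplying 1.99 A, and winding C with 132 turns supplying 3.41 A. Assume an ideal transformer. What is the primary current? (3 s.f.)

V_A = 120 × 432/1736 = 29.862 V; V_B = 120 × 121/1736 = 8.3641 V; V_C = 120 × 132/1736 = 9.1244 V.
P_out = V_A I_A + V_B I_B + V_C I_C = 29.862×0.209 + 8.3641×1.99 + 9.1244×3.41 = 6.2411 + 16.644 + 31.114 = 54.000 W.
Ideal ⇒ P_in = P_out, so I_p = P_out/V_p = 54.000/120 = 0.450 A.

I_p ≈ 0.450 A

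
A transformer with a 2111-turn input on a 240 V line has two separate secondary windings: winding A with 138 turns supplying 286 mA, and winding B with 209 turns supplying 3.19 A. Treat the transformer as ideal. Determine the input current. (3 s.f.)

V_A = 240 × 138/2111 = 15.689 V; V_B = 240 × 209/2111 = 23.761 V.
P_out = V_A I_A + V_B I_B = 15.689×0.286 + 23.761×3.19 = 4.4871 + 75.798 = 80.286 W.
Ideal ⇒ P_in = P_out, so I_in = P_out/V_in = 80.286/240 = 0.335 A.

I_in ≈ 0.335 A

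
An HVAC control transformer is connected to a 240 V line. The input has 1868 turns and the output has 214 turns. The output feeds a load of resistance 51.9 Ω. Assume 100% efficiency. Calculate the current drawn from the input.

I_in ≈ 0.0607 A

V_out = V_in × N_out/N_in = 240 × 214/1868 = 27.495 V.
I_out = V_out/R = 27.495/51.9 = 0.52976 A.
For an ideal transformer I_in N_in = I_out N_out, so I_in = 0.52976 × 214/1868 = 0.0607 A.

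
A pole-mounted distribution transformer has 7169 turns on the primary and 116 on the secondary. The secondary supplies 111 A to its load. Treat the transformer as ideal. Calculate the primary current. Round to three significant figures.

For an ideal transformer I_p/I_s = N_s/N_p, so I_p = 111 × 116/7169 = 1.80 A.

I_p ≈ 1.80 A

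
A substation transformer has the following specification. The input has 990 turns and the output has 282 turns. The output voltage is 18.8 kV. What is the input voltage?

V_in/V_out = N_in/N_out, so V_in = 18800 × 990/282 = 66000 V.

V_in ≈ 66000 V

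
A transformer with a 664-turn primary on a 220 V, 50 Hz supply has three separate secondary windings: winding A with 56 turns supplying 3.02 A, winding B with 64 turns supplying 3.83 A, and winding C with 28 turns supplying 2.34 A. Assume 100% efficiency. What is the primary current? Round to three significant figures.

I_p ≈ 0.723 A

V_A = 220 × 56/664 = 18.554 V; V_B = 220 × 64/664 = 21.205 V; V_C = 220 × 28/664 = 9.2771 V.
P_out = V_A I_A + V_B I_B + V_C I_C = 18.554×3.02 + 21.205×3.83 + 9.2771×2.34 = 56.034 + 81.214 + 21.708 = 158.96 W.
Ideal ⇒ P_in = P_out, so I_p = P_out/V_p = 158.96/220 = 0.723 A.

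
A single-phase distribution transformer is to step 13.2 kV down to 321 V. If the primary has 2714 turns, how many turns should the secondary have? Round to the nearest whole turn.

N_s/N_p = V_s/V_p, so N_s = 2714 × 321/13200 = 66.0 ≈ 66 turns.

N_s = 66 turns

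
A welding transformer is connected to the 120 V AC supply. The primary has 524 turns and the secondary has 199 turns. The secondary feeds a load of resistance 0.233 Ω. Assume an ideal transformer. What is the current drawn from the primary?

I_p ≈ 74.3 A

V_s = V_p × N_s/N_p = 120 × 199/524 = 45.573 V.
I_s = V_s/R = 45.573/0.233 = 195.59 A.
For an ideal transformer I_p N_p = I_s N_s, so I_p = 195.59 × 199/524 = 74.3 A.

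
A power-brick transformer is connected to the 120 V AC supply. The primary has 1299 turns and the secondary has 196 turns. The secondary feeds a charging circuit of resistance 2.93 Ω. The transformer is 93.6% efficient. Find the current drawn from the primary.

I_p ≈ 0.996 A

V_s = 120 × 196/1299 = 18.106 V.
I_s = V_s/R = 18.106/2.93 = 6.1796 A.
P_out = V_s I_s = 18.106 × 6.1796 = 111.89 W.
P_in = P_out/η = 111.89/0.936 = 119.54 W.
I_p = P_in/V_p = 119.54/120 = 0.996 A.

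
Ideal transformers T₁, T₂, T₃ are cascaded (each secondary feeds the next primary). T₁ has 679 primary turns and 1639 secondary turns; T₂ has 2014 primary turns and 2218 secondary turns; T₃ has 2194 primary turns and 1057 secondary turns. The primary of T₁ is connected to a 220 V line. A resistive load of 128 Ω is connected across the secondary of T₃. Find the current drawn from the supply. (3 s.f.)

I_supply ≈ 2.82 A

Secondary of T₁: V = 220.00 × 1639/679 = 531.05 V.
Secondary of T₂: V = 531.05 × 2218/2014 = 584.84 V.
Secondary of T₃: V = 584.84 × 1057/2194 = 281.76 V.
I_load = 281.76/128 = 2.2012 A, so P_out = 281.76 × 2.2012 = 620.20 W.
All ideal ⇒ P_in = P_out, so I_supply = 620.20/220 = 2.82 A.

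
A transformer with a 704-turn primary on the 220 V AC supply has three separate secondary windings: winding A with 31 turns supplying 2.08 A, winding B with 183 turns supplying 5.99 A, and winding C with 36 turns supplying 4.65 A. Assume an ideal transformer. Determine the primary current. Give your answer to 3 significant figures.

I_p ≈ 1.89 A

V_A = 220 × 31/704 = 9.6875 V; V_B = 220 × 183/704 = 57.188 V; V_C = 220 × 36/704 = 11.250 V.
P_out = V_A I_A + V_B I_B + V_C I_C = 9.6875×2.08 + 57.188×5.99 + 11.250×4.65 = 20.150 + 342.55 + 52.313 = 415.02 W.
Ideal ⇒ P_in = P_out, so I_p = P_out/V_p = 415.02/220 = 1.89 A.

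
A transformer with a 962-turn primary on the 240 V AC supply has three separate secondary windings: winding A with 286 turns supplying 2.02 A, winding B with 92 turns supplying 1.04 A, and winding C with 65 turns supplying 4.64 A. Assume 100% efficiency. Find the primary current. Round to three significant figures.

V_A = 240 × 286/962 = 71.351 V; V_B = 240 × 92/962 = 22.952 V; V_C = 240 × 65/962 = 16.216 V.
P_out = V_A I_A + V_B I_B + V_C I_C = 71.351×2.02 + 22.952×1.04 + 16.216×4.64 = 144.13 + 23.870 + 75.243 = 243.24 W.
Ideal ⇒ P_in = P_out, so I_p = P_out/V_p = 243.24/240 = 1.01 A.

I_p ≈ 1.01 A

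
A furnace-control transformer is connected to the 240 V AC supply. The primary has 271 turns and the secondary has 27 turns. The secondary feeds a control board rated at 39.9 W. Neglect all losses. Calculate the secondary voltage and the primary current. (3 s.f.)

V_s = V_p × N_s/N_p = 240 × 27/271 = 23.911 V.
I_s = P/V_s = 39.9/23.911 = 1.6687 A.
I_p = I_s × N_s/N_p = 1.6687 × 27/271 = 0.166 A.

V_s ≈ 23.9 V, I_p ≈ 0.166 A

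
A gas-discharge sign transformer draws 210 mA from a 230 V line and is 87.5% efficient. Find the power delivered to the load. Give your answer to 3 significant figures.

P_in = V_p I_p = 230 × 0.210 = 48.300 W.
P_out = η P_in = 0.875 × 48.300 = 42.3 W.

P_out ≈ 42.3 W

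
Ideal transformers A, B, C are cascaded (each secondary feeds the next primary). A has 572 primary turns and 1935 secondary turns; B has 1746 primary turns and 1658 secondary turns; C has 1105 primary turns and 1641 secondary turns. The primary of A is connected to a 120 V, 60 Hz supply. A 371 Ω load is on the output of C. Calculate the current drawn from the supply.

After A: V = 120.00 × 1935/572 = 405.94 V.
After B: V = 405.94 × 1658/1746 = 385.48 V.
After C: V = 385.48 × 1641/1105 = 572.47 V.
I_load = 572.47/371 = 1.5430 A, so P_out = 572.47 × 1.5430 = 883.35 W.
All ideal ⇒ P_in = P_out, so I_supply = 883.35/120 = 7.36 A.

I_supply ≈ 7.36 A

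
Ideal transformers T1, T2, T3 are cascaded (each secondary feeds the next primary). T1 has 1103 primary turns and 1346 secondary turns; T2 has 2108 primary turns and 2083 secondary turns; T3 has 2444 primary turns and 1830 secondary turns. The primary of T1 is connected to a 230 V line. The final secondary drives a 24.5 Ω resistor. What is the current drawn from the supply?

Secondary of T1: V = 230.00 × 1346/1103 = 280.67 V.
Secondary of T2: V = 280.67 × 2083/2108 = 277.34 V.
Secondary of T3: V = 277.34 × 1830/2444 = 207.67 V.
I_load = 207.67/24.5 = 8.4762 A, so P_out = 207.67 × 8.4762 = 1760.2 W.
All ideal ⇒ P_in = P_out, so I_supply = 1760.2/230 = 7.65 A.

I_supply ≈ 7.65 A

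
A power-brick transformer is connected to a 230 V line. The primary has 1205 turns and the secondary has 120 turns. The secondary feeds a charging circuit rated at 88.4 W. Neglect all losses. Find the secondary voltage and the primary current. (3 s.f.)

V_s ≈ 22.9 V, I_p ≈ 0.384 A

V_s = V_p × N_s/N_p = 230 × 120/1205 = 22.905 V.
I_s = P/V_s = 88.4/22.905 = 3.8595 A.
I_p = I_s × N_s/N_p = 3.8595 × 120/1205 = 0.384 A.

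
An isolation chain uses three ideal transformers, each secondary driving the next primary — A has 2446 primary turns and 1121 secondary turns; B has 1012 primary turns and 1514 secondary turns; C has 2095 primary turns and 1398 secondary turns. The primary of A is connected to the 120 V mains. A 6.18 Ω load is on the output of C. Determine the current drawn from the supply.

I_supply ≈ 4.06 A

After A: V = 120.00 × 1121/2446 = 54.996 V.
After B: V = 54.996 × 1514/1012 = 82.276 V.
After C: V = 82.276 × 1398/2095 = 54.903 V.
I_load = 54.903/6.18 = 8.8840 A, so P_out = 54.903 × 8.8840 = 487.76 W.
All ideal ⇒ P_in = P_out, so I_supply = 487.76/120 = 4.06 A.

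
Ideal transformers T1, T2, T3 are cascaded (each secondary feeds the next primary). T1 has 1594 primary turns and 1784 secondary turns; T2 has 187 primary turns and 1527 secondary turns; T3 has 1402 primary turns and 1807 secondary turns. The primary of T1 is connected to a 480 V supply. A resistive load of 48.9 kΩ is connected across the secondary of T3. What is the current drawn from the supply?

I_supply ≈ 1.36 A

Secondary of T1: V = 480.00 × 1784/1594 = 537.21 V.
Secondary of T2: V = 537.21 × 1527/187 = 4386.8 V.
Secondary of T3: V = 4386.8 × 1807/1402 = 5654.0 V.
I_load = 5654.0/48900 = 0.11562 A, so P_out = 5654.0 × 0.11562 = 653.74 W.
All ideal ⇒ P_in = P_out, so I_supply = 653.74/480 = 1.36 A.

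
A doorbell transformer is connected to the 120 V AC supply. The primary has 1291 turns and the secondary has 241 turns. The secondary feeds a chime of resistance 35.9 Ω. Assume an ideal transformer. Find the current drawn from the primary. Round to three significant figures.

V_s = V_p × N_s/N_p = 120 × 241/1291 = 22.401 V.
I_s = V_s/R = 22.401/35.9 = 0.62399 A.
For an ideal transformer I_p N_p = I_s N_s, so I_p = 0.62399 × 241/1291 = 0.116 A.

I_p ≈ 0.116 A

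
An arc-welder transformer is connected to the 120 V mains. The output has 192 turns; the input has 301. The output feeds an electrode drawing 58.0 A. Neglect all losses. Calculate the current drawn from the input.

For an ideal transformer I_in N_in = I_out N_out, so I_in = 58.0 × 192/301 = 37.0 A.

I_in ≈ 37.0 A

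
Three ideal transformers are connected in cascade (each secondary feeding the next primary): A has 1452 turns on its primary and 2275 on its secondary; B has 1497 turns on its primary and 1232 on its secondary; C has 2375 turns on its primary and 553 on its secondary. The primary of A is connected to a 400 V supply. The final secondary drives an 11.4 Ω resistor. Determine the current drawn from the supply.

I_supply ≈ 3.16 A

After A: V = 400.00 × 2275/1452 = 626.72 V.
After B: V = 626.72 × 1232/1497 = 515.78 V.
After C: V = 515.78 × 553/2375 = 120.10 V.
I_load = 120.10/11.4 = 10.535 A, so P_out = 120.10 × 10.535 = 1265.2 W.
All ideal ⇒ P_in = P_out, so I_supply = 1265.2/400 = 3.16 A.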